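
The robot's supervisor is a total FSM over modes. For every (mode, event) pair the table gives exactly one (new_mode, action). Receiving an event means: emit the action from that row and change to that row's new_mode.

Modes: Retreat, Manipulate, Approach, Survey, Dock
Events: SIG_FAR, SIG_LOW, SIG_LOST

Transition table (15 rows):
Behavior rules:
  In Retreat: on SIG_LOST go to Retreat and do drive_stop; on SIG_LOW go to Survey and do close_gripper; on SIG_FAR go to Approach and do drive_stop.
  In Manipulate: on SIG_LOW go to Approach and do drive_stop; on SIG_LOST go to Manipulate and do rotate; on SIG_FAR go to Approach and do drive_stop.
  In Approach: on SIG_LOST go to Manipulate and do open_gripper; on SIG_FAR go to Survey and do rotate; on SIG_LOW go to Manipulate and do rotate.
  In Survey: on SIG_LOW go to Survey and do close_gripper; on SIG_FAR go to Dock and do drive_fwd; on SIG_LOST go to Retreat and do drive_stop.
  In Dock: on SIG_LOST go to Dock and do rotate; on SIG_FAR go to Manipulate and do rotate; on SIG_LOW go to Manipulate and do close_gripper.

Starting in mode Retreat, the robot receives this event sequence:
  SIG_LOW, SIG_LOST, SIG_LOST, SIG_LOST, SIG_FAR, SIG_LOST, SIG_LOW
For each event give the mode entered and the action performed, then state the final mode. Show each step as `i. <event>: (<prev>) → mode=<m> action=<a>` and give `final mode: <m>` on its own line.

1. SIG_LOW: (Retreat) → mode=Survey action=close_gripper
2. SIG_LOST: (Survey) → mode=Retreat action=drive_stop
3. SIG_LOST: (Retreat) → mode=Retreat action=drive_stop
4. SIG_LOST: (Retreat) → mode=Retreat action=drive_stop
5. SIG_FAR: (Retreat) → mode=Approach action=drive_stop
6. SIG_LOST: (Approach) → mode=Manipulate action=open_gripper
7. SIG_LOW: (Manipulate) → mode=Approach action=drive_stop

final mode: Approach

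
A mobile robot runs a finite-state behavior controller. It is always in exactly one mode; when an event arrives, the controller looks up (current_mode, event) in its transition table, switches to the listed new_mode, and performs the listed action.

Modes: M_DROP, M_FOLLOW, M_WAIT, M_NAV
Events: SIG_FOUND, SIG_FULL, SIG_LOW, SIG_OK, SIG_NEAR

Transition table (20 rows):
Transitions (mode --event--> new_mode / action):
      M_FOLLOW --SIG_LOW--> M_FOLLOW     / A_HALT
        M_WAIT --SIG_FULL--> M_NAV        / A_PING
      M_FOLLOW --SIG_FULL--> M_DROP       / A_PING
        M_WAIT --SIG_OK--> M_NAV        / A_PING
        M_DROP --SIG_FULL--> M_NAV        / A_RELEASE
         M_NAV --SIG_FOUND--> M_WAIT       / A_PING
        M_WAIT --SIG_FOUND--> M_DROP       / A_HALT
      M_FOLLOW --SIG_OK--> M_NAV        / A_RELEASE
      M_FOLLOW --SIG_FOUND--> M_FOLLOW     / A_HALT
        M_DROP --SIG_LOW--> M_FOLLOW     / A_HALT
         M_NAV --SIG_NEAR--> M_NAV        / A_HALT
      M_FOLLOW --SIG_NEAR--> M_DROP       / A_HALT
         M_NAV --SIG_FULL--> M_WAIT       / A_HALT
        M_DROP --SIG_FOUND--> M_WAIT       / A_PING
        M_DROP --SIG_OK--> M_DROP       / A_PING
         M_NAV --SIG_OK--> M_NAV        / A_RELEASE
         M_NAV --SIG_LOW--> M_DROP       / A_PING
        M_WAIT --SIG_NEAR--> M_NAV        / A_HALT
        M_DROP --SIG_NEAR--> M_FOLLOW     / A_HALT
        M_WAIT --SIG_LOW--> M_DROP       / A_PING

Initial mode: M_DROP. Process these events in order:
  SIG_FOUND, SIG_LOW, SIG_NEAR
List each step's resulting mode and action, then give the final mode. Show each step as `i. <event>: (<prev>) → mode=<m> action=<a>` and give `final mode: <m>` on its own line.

final mode: M_FOLLOW

1. SIG_FOUND: (M_DROP) → mode=M_WAIT action=A_PING
2. SIG_LOW: (M_WAIT) → mode=M_DROP action=A_PING
3. SIG_NEAR: (M_DROP) → mode=M_FOLLOW action=A_HALT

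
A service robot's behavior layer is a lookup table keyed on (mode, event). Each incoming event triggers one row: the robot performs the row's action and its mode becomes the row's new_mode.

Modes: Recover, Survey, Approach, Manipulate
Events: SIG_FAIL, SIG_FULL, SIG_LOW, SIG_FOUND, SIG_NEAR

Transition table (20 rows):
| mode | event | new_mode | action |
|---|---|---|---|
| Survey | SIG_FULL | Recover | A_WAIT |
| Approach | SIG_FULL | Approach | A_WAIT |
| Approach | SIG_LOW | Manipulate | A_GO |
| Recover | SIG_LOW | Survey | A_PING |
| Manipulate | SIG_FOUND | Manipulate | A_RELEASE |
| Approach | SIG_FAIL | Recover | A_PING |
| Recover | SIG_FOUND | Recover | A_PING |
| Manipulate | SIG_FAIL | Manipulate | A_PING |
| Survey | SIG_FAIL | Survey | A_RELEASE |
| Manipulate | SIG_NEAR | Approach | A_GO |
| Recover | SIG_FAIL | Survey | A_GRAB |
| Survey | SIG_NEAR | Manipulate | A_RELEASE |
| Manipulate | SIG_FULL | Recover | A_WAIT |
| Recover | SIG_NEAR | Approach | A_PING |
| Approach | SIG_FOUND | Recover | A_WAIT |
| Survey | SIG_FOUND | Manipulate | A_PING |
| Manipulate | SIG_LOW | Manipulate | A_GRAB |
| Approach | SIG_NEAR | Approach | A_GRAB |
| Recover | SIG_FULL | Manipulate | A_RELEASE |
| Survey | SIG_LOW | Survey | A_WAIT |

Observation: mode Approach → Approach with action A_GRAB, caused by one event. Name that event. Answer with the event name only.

try SIG_FAIL: (Approach, SIG_FAIL) → (Recover, A_PING)
try SIG_FULL: (Approach, SIG_FULL) → (Approach, A_WAIT)
try SIG_LOW: (Approach, SIG_LOW) → (Manipulate, A_GO)
try SIG_FOUND: (Approach, SIG_FOUND) → (Recover, A_WAIT)
try SIG_NEAR: (Approach, SIG_NEAR) → (Approach, A_GRAB)  ← matches

SIG_NEAR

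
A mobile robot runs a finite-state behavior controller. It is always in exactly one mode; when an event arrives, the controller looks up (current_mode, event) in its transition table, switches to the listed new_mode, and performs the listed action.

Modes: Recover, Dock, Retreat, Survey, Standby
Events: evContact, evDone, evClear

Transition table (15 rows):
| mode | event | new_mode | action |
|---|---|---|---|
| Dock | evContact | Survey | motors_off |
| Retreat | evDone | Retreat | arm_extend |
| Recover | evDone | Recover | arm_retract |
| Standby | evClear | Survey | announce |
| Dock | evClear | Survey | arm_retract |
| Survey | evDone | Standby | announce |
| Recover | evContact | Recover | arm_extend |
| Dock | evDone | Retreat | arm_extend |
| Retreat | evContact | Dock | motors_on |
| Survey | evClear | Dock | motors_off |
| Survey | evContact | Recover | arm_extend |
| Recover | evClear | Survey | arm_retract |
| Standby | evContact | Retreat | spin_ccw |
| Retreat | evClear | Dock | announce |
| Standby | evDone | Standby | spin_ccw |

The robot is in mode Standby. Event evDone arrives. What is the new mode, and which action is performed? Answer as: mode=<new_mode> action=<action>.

mode=Standby action=spin_ccw

current mode = Standby; filter table to that mode:
  (Standby, evClear) → (Survey, announce)
  (Standby, evContact) → (Retreat, spin_ccw)
  (Standby, evDone) → (Standby, spin_ccw)  ← event matches
event = evDone selects (Standby, spin_ccw)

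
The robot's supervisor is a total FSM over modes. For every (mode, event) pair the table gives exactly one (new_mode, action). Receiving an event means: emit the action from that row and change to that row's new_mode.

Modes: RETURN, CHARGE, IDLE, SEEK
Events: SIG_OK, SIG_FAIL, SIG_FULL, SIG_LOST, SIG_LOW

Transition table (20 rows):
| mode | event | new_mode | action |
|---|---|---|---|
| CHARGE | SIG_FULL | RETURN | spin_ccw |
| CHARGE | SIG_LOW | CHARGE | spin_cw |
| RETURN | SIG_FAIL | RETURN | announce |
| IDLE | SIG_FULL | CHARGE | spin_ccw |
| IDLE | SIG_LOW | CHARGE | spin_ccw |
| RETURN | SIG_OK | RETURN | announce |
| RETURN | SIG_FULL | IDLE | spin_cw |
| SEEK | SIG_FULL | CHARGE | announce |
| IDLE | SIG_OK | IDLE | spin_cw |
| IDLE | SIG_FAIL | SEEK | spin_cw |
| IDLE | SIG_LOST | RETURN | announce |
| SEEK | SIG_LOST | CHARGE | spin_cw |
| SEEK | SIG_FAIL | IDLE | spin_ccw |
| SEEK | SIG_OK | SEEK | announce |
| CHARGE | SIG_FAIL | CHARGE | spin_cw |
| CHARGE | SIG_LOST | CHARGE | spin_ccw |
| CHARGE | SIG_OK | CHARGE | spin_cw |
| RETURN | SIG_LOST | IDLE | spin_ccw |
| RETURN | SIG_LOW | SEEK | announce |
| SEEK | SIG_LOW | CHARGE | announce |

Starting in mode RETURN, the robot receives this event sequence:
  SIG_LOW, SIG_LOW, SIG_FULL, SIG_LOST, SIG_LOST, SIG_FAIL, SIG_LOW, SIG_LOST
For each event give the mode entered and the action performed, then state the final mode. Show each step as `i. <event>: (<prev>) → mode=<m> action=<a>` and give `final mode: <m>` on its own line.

final mode: CHARGE

1. SIG_LOW: (RETURN) → mode=SEEK action=announce
2. SIG_LOW: (SEEK) → mode=CHARGE action=announce
3. SIG_FULL: (CHARGE) → mode=RETURN action=spin_ccw
4. SIG_LOST: (RETURN) → mode=IDLE action=spin_ccw
5. SIG_LOST: (IDLE) → mode=RETURN action=announce
6. SIG_FAIL: (RETURN) → mode=RETURN action=announce
7. SIG_LOW: (RETURN) → mode=SEEK action=announce
8. SIG_LOST: (SEEK) → mode=CHARGE action=spin_cw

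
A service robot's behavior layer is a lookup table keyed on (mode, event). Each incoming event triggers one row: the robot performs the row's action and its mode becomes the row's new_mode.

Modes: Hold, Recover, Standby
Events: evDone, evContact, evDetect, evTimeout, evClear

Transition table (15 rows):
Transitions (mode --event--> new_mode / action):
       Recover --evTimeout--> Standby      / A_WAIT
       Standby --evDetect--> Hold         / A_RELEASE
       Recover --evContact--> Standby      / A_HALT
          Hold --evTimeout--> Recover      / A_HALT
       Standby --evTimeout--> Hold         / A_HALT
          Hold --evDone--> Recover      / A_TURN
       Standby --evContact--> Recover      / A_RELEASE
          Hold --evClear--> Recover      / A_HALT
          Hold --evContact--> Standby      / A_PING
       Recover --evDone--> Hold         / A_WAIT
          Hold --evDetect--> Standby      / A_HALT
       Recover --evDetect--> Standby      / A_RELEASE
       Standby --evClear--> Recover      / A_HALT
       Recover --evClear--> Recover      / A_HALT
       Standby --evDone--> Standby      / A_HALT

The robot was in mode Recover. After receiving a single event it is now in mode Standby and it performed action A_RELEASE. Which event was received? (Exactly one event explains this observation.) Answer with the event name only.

try evDone: (Recover, evDone) → (Hold, A_WAIT)
try evContact: (Recover, evContact) → (Standby, A_HALT)
try evDetect: (Recover, evDetect) → (Standby, A_RELEASE)  ← matches
try evTimeout: (Recover, evTimeout) → (Standby, A_WAIT)
try evClear: (Recover, evClear) → (Recover, A_HALT)

evDetect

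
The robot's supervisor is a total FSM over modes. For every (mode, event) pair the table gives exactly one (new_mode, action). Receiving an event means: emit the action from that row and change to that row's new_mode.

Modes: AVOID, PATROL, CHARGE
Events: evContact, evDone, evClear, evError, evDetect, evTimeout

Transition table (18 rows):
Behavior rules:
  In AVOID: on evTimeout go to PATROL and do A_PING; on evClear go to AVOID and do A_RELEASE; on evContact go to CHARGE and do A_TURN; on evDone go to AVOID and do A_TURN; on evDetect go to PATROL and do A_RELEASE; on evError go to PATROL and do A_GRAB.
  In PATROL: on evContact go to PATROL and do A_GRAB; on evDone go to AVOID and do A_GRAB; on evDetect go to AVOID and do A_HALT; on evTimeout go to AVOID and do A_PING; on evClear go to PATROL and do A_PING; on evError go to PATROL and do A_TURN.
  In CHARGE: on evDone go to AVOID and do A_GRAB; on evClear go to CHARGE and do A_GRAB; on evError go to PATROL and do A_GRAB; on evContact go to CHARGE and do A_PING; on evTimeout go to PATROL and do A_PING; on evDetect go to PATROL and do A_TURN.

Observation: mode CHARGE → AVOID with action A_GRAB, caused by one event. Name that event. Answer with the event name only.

try evContact: (CHARGE, evContact) → (CHARGE, A_PING)
try evDone: (CHARGE, evDone) → (AVOID, A_GRAB)  ← matches
try evClear: (CHARGE, evClear) → (CHARGE, A_GRAB)
try evError: (CHARGE, evError) → (PATROL, A_GRAB)
try evDetect: (CHARGE, evDetect) → (PATROL, A_TURN)
try evTimeout: (CHARGE, evTimeout) → (PATROL, A_PING)

evDone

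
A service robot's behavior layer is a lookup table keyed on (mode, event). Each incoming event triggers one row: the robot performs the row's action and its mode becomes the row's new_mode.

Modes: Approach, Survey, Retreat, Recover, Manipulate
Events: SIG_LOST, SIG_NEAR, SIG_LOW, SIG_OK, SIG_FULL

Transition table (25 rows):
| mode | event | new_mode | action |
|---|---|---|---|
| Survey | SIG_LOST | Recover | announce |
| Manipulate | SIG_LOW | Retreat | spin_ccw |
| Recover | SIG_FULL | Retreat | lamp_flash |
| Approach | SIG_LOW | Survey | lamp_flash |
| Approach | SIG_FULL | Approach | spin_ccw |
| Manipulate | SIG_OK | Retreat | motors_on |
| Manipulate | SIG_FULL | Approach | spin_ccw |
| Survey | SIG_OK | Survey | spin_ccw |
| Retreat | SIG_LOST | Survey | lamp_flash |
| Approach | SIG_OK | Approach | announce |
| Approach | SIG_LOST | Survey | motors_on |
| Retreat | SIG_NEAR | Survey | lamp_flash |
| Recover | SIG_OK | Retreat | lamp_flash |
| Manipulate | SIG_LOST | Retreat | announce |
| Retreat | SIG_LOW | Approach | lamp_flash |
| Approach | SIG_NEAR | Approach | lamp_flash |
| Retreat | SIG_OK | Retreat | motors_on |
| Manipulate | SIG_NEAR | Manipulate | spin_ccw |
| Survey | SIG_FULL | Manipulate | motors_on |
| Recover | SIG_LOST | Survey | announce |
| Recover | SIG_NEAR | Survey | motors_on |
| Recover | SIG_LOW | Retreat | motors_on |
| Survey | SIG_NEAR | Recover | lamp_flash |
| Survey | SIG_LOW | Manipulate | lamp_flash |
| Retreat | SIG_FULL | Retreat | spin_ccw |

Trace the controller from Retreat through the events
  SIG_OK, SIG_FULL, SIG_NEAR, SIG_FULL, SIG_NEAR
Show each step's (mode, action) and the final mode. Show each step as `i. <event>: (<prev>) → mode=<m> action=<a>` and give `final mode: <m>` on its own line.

final mode: Manipulate

1. SIG_OK: (Retreat) → mode=Retreat action=motors_on
2. SIG_FULL: (Retreat) → mode=Retreat action=spin_ccw
3. SIG_NEAR: (Retreat) → mode=Survey action=lamp_flash
4. SIG_FULL: (Survey) → mode=Manipulate action=motors_on
5. SIG_NEAR: (Manipulate) → mode=Manipulate action=spin_ccw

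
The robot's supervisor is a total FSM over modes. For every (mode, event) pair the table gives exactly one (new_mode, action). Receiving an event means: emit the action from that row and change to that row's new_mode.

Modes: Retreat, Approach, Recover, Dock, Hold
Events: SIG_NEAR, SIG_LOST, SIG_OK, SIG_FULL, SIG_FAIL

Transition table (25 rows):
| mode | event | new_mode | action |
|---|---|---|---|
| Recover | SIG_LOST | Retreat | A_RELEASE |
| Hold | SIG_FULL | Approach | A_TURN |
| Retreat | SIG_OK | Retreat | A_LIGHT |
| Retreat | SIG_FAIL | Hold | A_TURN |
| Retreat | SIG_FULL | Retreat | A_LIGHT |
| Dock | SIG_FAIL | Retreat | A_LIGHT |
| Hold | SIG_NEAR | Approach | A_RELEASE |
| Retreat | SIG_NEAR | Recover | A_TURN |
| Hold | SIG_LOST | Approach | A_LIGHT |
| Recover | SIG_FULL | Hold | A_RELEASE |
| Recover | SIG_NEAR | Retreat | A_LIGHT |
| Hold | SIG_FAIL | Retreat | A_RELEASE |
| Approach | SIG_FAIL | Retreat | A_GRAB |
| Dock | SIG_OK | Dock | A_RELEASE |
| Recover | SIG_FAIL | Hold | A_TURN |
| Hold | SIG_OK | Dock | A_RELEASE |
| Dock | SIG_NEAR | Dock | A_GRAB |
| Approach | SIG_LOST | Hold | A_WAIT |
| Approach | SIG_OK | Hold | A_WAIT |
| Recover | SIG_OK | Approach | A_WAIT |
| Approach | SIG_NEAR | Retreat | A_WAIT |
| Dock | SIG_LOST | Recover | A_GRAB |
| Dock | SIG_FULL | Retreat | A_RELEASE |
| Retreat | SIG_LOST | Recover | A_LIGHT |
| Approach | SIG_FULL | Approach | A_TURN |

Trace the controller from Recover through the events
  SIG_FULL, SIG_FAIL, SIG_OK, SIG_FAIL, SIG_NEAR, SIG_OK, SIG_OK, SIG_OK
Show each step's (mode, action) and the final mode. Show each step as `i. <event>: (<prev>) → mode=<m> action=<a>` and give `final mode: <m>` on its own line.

final mode: Dock

1. SIG_FULL: (Recover) → mode=Hold action=A_RELEASE
2. SIG_FAIL: (Hold) → mode=Retreat action=A_RELEASE
3. SIG_OK: (Retreat) → mode=Retreat action=A_LIGHT
4. SIG_FAIL: (Retreat) → mode=Hold action=A_TURN
5. SIG_NEAR: (Hold) → mode=Approach action=A_RELEASE
6. SIG_OK: (Approach) → mode=Hold action=A_WAIT
7. SIG_OK: (Hold) → mode=Dock action=A_RELEASE
8. SIG_OK: (Dock) → mode=Dock action=A_RELEASE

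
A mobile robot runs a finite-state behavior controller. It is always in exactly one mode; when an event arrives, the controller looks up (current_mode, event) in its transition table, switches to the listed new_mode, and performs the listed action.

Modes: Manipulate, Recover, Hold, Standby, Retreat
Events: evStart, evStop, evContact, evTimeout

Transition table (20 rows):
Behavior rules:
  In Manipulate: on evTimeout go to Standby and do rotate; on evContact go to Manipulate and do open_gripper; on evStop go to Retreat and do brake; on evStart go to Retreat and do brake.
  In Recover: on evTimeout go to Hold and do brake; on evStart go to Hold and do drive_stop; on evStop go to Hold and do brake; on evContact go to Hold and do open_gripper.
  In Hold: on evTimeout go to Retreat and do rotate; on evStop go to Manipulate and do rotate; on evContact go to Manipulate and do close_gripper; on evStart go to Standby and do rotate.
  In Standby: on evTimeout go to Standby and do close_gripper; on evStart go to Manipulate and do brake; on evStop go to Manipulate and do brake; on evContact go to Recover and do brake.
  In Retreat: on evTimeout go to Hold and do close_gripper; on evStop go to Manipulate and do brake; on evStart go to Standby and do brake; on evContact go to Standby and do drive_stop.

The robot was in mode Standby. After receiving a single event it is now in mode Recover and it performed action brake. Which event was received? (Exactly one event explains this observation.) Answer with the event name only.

evContact

try evStart: (Standby, evStart) → (Manipulate, brake)
try evStop: (Standby, evStop) → (Manipulate, brake)
try evContact: (Standby, evContact) → (Recover, brake)  ← matches
try evTimeout: (Standby, evTimeout) → (Standby, close_gripper)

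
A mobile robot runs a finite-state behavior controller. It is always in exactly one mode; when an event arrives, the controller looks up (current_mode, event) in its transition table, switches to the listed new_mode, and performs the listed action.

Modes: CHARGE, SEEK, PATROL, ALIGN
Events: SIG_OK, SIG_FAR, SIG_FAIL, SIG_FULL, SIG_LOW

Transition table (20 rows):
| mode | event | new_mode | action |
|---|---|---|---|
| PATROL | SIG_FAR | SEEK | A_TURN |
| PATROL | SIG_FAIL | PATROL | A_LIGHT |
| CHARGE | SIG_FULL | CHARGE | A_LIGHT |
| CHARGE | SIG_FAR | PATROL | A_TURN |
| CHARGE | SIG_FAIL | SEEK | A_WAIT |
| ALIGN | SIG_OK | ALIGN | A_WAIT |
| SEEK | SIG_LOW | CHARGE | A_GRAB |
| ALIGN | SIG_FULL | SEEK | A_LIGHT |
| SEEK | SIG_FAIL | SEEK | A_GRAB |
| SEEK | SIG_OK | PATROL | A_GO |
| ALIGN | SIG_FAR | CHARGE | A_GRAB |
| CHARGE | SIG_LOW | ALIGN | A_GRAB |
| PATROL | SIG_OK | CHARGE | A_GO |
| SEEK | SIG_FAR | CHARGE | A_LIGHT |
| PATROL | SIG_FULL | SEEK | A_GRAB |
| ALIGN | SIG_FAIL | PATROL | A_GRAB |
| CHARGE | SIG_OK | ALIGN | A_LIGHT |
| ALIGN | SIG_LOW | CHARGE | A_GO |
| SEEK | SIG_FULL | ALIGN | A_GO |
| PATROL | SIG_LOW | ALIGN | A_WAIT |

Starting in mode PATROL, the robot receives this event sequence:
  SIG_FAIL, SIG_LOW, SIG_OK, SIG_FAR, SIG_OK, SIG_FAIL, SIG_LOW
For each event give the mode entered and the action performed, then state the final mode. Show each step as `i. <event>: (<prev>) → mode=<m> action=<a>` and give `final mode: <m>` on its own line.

1. SIG_FAIL: (PATROL) → mode=PATROL action=A_LIGHT
2. SIG_LOW: (PATROL) → mode=ALIGN action=A_WAIT
3. SIG_OK: (ALIGN) → mode=ALIGN action=A_WAIT
4. SIG_FAR: (ALIGN) → mode=CHARGE action=A_GRAB
5. SIG_OK: (CHARGE) → mode=ALIGN action=A_LIGHT
6. SIG_FAIL: (ALIGN) → mode=PATROL action=A_GRAB
7. SIG_LOW: (PATROL) → mode=ALIGN action=A_WAIT

final mode: ALIGN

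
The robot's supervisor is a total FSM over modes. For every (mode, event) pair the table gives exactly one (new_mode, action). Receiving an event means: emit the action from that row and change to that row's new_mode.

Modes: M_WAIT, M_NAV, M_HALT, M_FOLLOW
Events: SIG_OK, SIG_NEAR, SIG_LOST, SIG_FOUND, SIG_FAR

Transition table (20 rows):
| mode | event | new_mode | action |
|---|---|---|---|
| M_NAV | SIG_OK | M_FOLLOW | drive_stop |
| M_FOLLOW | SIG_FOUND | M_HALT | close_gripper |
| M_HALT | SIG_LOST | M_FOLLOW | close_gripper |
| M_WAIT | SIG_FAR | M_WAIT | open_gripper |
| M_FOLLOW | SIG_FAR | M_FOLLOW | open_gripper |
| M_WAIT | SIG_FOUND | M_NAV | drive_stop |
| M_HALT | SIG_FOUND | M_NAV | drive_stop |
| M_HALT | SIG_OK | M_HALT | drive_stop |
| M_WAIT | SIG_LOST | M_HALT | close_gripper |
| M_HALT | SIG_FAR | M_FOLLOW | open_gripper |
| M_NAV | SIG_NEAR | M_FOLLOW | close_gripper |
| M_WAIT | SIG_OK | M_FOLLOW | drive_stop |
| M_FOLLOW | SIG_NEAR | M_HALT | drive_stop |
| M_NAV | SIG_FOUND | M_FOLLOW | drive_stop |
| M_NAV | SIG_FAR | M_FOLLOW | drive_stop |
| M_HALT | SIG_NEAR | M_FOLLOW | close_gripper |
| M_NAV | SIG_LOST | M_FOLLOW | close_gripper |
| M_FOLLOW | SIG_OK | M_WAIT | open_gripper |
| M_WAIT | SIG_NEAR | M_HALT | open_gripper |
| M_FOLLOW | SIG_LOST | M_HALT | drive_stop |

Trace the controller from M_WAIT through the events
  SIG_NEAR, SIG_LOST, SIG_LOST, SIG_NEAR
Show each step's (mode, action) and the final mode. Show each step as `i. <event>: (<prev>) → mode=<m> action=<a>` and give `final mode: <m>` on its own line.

1. SIG_NEAR: (M_WAIT) → mode=M_HALT action=open_gripper
2. SIG_LOST: (M_HALT) → mode=M_FOLLOW action=close_gripper
3. SIG_LOST: (M_FOLLOW) → mode=M_HALT action=drive_stop
4. SIG_NEAR: (M_HALT) → mode=M_FOLLOW action=close_gripper

final mode: M_FOLLOW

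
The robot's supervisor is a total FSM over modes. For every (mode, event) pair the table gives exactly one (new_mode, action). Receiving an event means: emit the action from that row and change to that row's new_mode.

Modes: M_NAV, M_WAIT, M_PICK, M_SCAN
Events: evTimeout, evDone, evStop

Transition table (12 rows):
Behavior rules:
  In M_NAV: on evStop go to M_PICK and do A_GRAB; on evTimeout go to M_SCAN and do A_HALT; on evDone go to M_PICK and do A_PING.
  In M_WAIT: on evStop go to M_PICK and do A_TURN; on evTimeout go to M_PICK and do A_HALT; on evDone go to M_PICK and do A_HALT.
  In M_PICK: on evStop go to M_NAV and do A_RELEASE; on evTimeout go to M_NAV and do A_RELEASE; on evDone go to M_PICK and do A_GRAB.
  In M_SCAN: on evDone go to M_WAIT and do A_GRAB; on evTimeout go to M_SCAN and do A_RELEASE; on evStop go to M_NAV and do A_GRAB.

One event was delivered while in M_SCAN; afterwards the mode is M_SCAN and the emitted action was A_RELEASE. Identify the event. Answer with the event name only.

try evTimeout: (M_SCAN, evTimeout) → (M_SCAN, A_RELEASE)  ← matches
try evDone: (M_SCAN, evDone) → (M_WAIT, A_GRAB)
try evStop: (M_SCAN, evStop) → (M_NAV, A_GRAB)

evTimeout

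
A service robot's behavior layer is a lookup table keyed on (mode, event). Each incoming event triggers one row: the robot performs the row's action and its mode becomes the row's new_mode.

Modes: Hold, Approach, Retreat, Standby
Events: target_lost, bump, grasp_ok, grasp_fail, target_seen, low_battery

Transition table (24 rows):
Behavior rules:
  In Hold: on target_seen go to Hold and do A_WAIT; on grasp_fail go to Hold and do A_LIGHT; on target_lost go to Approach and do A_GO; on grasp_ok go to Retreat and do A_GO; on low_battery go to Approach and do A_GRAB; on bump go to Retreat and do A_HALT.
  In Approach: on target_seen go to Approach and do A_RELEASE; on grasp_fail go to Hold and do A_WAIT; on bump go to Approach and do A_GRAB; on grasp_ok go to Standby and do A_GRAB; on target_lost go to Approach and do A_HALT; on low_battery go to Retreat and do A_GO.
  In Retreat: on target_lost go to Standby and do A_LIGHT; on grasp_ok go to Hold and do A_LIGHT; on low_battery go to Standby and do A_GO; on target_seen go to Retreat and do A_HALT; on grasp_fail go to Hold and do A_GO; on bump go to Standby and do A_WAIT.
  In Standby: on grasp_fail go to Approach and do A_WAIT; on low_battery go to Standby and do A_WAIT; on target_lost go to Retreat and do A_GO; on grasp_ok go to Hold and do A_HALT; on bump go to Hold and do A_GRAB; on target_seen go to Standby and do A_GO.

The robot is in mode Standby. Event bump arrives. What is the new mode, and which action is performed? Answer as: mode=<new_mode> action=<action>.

current mode = Standby; filter table to that mode:
  (Standby, grasp_fail) → (Approach, A_WAIT)
  (Standby, low_battery) → (Standby, A_WAIT)
  (Standby, target_lost) → (Retreat, A_GO)
  (Standby, grasp_ok) → (Hold, A_HALT)
  (Standby, bump) → (Hold, A_GRAB)  ← event matches
  (Standby, target_seen) → (Standby, A_GO)
event = bump selects (Hold, A_GRAB)

mode=Hold action=A_GRAB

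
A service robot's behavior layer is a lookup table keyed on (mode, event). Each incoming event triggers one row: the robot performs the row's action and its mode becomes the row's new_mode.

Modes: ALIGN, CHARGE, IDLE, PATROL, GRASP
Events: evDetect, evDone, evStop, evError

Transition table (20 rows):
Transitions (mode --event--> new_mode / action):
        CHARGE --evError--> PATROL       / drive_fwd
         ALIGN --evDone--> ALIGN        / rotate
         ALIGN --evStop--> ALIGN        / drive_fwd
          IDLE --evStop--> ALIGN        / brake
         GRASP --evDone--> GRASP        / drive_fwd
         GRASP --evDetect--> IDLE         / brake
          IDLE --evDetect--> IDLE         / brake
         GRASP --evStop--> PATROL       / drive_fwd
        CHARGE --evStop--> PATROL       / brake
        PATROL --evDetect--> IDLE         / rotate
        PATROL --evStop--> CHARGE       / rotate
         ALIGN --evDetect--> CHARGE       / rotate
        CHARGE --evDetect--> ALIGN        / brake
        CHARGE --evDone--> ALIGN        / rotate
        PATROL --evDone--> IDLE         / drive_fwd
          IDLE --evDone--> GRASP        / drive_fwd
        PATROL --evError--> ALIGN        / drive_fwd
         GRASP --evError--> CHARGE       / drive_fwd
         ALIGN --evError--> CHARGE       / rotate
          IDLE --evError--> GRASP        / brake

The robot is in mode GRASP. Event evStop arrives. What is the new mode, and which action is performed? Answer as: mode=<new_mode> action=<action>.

current mode = GRASP; filter table to that mode:
  (GRASP, evDone) → (GRASP, drive_fwd)
  (GRASP, evDetect) → (IDLE, brake)
  (GRASP, evStop) → (PATROL, drive_fwd)  ← event matches
  (GRASP, evError) → (CHARGE, drive_fwd)
event = evStop selects (PATROL, drive_fwd)

mode=PATROL action=drive_fwd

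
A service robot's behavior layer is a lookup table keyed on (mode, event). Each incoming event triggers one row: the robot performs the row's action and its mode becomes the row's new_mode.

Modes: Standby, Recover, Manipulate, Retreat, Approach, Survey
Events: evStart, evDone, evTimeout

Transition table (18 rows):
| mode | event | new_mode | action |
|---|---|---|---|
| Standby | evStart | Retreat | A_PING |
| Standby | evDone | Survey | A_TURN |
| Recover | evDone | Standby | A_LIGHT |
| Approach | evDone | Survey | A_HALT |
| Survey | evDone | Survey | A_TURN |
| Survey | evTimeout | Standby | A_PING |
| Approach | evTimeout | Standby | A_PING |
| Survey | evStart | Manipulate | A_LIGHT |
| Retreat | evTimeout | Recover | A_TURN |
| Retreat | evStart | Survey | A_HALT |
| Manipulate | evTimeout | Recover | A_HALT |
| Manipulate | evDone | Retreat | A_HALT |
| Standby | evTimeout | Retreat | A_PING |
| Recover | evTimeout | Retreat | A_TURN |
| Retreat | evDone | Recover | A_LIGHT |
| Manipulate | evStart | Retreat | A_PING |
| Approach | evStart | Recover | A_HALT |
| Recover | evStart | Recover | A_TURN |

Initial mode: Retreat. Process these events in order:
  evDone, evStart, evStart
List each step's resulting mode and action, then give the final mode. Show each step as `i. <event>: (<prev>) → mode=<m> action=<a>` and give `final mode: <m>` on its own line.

1. evDone: (Retreat) → mode=Recover action=A_LIGHT
2. evStart: (Recover) → mode=Recover action=A_TURN
3. evStart: (Recover) → mode=Recover action=A_TURN

final mode: Recover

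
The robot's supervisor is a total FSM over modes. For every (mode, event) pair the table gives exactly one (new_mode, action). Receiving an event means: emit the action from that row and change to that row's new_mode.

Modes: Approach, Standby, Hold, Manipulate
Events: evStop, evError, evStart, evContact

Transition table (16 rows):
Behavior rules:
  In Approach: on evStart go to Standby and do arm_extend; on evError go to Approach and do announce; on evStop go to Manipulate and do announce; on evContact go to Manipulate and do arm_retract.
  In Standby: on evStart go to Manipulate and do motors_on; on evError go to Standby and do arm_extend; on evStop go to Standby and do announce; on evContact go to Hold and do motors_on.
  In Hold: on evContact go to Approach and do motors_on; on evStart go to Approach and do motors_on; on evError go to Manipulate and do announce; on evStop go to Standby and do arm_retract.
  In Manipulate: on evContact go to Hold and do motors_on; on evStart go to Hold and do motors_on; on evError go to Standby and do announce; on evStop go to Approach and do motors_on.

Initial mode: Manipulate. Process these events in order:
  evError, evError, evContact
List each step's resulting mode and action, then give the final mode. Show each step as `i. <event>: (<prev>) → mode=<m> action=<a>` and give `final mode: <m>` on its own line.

final mode: Hold

1. evError: (Manipulate) → mode=Standby action=announce
2. evError: (Standby) → mode=Standby action=arm_extend
3. evContact: (Standby) → mode=Hold action=motors_on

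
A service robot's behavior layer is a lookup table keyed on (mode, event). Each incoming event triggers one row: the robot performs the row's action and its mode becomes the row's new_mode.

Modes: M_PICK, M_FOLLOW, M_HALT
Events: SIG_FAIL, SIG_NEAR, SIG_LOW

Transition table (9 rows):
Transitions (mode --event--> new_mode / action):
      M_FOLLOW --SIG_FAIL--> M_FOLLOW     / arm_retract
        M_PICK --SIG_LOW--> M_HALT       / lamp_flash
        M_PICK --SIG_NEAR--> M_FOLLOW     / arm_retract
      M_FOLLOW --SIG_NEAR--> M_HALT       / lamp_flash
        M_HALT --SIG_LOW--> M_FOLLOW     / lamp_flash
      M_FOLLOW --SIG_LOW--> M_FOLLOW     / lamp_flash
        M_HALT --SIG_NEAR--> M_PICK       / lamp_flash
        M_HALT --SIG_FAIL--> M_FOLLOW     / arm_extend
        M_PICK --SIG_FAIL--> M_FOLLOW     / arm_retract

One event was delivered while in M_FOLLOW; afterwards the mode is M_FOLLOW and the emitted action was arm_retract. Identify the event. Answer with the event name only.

SIG_FAIL

try SIG_FAIL: (M_FOLLOW, SIG_FAIL) → (M_FOLLOW, arm_retract)  ← matches
try SIG_NEAR: (M_FOLLOW, SIG_NEAR) → (M_HALT, lamp_flash)
try SIG_LOW: (M_FOLLOW, SIG_LOW) → (M_FOLLOW, lamp_flash)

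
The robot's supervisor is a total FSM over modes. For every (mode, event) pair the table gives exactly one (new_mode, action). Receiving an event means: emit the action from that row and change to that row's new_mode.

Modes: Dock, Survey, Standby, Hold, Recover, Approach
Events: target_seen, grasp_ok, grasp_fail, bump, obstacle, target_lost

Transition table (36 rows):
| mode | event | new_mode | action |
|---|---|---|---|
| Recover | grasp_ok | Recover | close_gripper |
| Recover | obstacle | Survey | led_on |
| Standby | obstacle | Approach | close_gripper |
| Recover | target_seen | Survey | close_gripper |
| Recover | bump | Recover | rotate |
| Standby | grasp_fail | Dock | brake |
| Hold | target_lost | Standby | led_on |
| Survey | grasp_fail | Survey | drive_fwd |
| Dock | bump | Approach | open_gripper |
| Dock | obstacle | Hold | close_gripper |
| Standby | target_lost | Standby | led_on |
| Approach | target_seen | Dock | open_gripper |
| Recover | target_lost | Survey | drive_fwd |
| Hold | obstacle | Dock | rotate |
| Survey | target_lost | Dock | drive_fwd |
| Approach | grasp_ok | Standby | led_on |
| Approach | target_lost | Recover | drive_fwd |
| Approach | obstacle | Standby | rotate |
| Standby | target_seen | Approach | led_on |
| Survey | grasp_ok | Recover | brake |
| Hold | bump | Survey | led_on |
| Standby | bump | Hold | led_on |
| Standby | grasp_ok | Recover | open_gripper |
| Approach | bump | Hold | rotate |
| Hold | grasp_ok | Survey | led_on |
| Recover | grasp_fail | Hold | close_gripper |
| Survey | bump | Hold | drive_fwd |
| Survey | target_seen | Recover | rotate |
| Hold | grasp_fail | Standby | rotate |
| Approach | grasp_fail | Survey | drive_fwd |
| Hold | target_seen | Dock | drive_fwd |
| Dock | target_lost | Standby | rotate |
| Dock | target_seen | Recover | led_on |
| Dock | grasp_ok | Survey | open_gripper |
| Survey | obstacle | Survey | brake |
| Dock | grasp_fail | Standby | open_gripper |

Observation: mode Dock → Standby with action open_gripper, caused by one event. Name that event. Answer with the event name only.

grasp_fail

try target_seen: (Dock, target_seen) → (Recover, led_on)
try grasp_ok: (Dock, grasp_ok) → (Survey, open_gripper)
try grasp_fail: (Dock, grasp_fail) → (Standby, open_gripper)  ← matches
try bump: (Dock, bump) → (Approach, open_gripper)
try obstacle: (Dock, obstacle) → (Hold, close_gripper)
try target_lost: (Dock, target_lost) → (Standby, rotate)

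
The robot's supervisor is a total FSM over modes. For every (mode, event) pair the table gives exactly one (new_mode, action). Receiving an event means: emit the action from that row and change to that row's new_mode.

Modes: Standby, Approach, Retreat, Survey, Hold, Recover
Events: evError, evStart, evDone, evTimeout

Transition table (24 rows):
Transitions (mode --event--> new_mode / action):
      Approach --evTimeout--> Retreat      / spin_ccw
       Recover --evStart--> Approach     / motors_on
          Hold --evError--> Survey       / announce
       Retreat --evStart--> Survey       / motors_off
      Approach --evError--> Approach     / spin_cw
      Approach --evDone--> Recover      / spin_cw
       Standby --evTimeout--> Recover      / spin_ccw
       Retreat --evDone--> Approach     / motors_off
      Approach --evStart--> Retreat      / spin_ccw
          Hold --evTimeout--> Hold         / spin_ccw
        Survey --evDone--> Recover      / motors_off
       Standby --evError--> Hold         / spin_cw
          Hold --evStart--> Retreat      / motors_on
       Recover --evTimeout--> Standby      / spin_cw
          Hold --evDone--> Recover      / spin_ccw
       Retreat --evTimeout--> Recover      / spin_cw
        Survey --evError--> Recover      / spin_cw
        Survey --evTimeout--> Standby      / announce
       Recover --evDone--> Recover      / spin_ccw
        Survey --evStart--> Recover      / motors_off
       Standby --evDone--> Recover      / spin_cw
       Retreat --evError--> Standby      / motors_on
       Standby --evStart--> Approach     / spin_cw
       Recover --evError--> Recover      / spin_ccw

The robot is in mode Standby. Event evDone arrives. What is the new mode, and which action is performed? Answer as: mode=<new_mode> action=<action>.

current mode = Standby; filter table to that mode:
  (Standby, evTimeout) → (Recover, spin_ccw)
  (Standby, evError) → (Hold, spin_cw)
  (Standby, evDone) → (Recover, spin_cw)  ← event matches
  (Standby, evStart) → (Approach, spin_cw)
event = evDone selects (Recover, spin_cw)

mode=Recover action=spin_cw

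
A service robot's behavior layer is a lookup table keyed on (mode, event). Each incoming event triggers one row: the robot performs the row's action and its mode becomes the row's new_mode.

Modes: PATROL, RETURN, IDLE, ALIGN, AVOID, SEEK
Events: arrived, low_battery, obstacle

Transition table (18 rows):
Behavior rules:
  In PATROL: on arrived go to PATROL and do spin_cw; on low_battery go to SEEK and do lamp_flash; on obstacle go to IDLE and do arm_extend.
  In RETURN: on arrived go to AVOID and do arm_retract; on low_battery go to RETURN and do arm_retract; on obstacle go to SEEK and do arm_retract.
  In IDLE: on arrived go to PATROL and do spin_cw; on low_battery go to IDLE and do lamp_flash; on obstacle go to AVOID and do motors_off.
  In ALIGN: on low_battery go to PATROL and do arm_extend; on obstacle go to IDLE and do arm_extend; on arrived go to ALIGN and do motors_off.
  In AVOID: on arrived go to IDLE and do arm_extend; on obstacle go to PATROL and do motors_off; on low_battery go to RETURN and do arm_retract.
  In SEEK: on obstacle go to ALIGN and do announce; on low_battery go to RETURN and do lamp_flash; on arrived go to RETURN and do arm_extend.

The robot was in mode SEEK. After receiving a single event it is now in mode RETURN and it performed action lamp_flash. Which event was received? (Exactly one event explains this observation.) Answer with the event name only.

low_battery

try arrived: (SEEK, arrived) → (RETURN, arm_extend)
try low_battery: (SEEK, low_battery) → (RETURN, lamp_flash)  ← matches
try obstacle: (SEEK, obstacle) → (ALIGN, announce)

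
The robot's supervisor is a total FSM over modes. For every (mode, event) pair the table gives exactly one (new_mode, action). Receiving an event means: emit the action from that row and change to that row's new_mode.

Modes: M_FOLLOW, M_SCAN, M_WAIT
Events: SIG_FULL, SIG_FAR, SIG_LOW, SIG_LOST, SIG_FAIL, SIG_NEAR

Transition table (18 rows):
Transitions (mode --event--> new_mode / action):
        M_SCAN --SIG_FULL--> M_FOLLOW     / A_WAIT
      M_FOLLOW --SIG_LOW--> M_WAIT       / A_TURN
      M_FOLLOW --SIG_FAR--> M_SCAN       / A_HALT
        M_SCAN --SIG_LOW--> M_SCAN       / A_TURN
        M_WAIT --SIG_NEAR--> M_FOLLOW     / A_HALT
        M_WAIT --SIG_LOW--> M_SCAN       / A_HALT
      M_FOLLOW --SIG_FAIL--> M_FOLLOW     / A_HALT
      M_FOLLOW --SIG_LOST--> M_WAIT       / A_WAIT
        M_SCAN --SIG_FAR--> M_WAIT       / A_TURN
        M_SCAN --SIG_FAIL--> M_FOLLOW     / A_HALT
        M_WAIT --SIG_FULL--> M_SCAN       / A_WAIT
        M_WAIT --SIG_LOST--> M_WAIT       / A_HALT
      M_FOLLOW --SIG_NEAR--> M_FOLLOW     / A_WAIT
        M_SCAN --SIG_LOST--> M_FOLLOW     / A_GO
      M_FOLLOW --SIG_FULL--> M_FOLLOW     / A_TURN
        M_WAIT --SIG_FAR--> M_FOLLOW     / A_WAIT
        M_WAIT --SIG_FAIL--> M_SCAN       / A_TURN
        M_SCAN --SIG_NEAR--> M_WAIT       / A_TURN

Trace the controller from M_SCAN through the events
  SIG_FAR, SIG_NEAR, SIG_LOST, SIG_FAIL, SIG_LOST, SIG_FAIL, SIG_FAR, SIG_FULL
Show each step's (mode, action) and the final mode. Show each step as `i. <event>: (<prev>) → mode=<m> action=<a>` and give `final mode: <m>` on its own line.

final mode: M_FOLLOW

1. SIG_FAR: (M_SCAN) → mode=M_WAIT action=A_TURN
2. SIG_NEAR: (M_WAIT) → mode=M_FOLLOW action=A_HALT
3. SIG_LOST: (M_FOLLOW) → mode=M_WAIT action=A_WAIT
4. SIG_FAIL: (M_WAIT) → mode=M_SCAN action=A_TURN
5. SIG_LOST: (M_SCAN) → mode=M_FOLLOW action=A_GO
6. SIG_FAIL: (M_FOLLOW) → mode=M_FOLLOW action=A_HALT
7. SIG_FAR: (M_FOLLOW) → mode=M_SCAN action=A_HALT
8. SIG_FULL: (M_SCAN) → mode=M_FOLLOW action=A_WAIT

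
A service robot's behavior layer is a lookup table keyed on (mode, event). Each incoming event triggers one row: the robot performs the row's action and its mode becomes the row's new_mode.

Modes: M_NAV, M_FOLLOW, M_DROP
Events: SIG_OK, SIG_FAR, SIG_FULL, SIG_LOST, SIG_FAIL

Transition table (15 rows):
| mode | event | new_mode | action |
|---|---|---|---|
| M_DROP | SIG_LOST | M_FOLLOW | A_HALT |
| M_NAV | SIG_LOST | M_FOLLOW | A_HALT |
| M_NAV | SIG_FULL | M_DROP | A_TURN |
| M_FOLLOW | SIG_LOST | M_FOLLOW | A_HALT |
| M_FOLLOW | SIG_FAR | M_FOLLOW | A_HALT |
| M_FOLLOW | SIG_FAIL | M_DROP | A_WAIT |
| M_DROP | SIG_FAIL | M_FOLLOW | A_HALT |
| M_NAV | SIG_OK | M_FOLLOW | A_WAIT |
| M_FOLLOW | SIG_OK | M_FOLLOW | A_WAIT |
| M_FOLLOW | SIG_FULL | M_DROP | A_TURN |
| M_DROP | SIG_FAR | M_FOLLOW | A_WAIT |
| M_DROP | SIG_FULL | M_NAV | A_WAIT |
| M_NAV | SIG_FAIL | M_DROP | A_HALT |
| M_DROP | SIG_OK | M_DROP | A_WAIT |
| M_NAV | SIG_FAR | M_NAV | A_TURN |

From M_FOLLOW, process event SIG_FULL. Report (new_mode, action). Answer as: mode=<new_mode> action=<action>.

mode=M_DROP action=A_TURN

current mode = M_FOLLOW; filter table to that mode:
  (M_FOLLOW, SIG_LOST) → (M_FOLLOW, A_HALT)
  (M_FOLLOW, SIG_FAR) → (M_FOLLOW, A_HALT)
  (M_FOLLOW, SIG_FAIL) → (M_DROP, A_WAIT)
  (M_FOLLOW, SIG_OK) → (M_FOLLOW, A_WAIT)
  (M_FOLLOW, SIG_FULL) → (M_DROP, A_TURN)  ← event matches
event = SIG_FULL selects (M_DROP, A_TURN)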